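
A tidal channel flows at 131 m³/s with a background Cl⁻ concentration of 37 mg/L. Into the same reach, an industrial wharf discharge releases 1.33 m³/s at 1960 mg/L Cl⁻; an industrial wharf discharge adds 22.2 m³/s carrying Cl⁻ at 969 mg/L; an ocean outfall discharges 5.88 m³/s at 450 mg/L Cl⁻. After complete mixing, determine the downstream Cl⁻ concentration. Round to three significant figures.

After mixing, C = (131.0·37.00 + 1.330·1960 + 22.20·969.0 + 5.880·450.0) / 160.4 = 31610/160.4 = 197.1 mg/L.

197 mg/L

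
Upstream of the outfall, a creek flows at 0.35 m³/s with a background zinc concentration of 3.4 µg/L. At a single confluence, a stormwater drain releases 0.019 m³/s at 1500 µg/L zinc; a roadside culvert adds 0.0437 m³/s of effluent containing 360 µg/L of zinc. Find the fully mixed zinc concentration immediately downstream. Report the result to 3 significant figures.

110 µg/L

Mass balance: C = (0.3500·3.400 + 0.01900·1500 + 0.04370·360.0) / 0.4127 = 45.42/0.4127 = 110.1 µg/L.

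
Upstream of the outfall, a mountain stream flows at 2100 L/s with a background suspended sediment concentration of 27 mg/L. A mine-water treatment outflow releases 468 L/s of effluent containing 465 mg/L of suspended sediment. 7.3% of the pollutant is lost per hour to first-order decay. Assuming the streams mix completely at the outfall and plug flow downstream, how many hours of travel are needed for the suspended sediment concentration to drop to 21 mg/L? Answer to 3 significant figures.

Conservation of mass: C = (2100·27.00 + 468.0·465.0) / 2568 = 274300/2568 = 106.8 mg/L.
7.3%/h lost → k = −ln(1 − 0.073) = 0.07580 h⁻¹.
106.8·exp(−k·t) = 21 → t = ln(106.8/21)/k = 77250 s = 21.46 h.

21.5 h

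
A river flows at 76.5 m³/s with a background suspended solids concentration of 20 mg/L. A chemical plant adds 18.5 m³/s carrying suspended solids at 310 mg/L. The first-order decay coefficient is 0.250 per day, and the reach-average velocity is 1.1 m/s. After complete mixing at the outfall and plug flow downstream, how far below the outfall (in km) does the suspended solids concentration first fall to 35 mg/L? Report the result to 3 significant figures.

297 km

Flow-weighted average: C = (76.50·20.00 + 18.50·310.0) / 95.00 = 7265/95.00 = 76.47 mg/L.
Set 76.47·exp(−k·t) = 35 → t = ln(76.47/35)/k = 270100 s = 75.03 h.
Distance = v·t = 1.1·270100 = 297100 m = 297.1 km.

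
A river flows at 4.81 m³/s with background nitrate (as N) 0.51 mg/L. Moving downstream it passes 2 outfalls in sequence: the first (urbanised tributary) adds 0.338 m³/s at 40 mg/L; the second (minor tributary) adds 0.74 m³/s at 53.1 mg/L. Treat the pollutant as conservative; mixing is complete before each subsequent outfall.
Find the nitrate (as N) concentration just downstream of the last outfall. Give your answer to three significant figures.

9.39 mg/L

After outfall 1: Q = 4.810 + 0.3380 = 5.148 m³/s; C = (4.810·0.5100 + 0.3380·40.00)/5.148 = 3.103 mg/L.
After outfall 2: Q = 5.148 + 0.7400 = 5.888 m³/s; C = (5.148·3.103 + 0.7400·53.10)/5.888 = 9.386 mg/L.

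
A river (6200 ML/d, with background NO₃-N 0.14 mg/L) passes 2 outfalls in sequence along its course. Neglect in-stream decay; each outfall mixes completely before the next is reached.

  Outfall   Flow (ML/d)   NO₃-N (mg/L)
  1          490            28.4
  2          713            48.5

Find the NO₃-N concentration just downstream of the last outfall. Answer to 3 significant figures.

Outfall 1: combined Q = 6690 ML/d; C = (6200·0.1400 + 490.0·28.40)/6690 = 2.210 mg/L.
Outfall 2: combined Q = 7403 ML/d; C = (6690·2.210 + 713.0·48.50)/7403 = 6.668 mg/L.

6.67 mg/L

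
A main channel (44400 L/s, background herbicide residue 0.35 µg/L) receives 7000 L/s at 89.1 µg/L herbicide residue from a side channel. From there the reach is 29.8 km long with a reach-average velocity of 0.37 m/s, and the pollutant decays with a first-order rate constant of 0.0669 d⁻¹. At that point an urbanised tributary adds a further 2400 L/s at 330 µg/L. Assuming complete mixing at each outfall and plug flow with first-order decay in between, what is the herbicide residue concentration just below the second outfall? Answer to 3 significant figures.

Flow-weighted average: C = (44400·0.3500 + 7000·89.10) / 51400 = 639200/51400 = 12.44 µg/L; combined flow 51400 L/s.
Travel time t = 29.8·1000 / 0.37 = 80540 s = 22.37 h.
Applying C = C₀e^(−kt): 12.44 × 0.9395 = 11.68 µg/L.
Second outfall: C = (51400·11.68 + 2400·330.0)/53800 = 25.88 µg/L.

25.9 µg/L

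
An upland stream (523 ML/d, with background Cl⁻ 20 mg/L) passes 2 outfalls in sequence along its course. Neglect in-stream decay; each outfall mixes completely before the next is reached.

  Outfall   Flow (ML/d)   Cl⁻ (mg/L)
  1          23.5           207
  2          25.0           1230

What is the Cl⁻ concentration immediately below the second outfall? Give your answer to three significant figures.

80.6 mg/L

Outfall 1: combined Q = 546.5 ML/d; C = (523.0·20.00 + 23.50·207.0)/546.5 = 28.04 mg/L.
Outfall 2: combined Q = 571.5 ML/d; C = (546.5·28.04 + 25.00·1230)/571.5 = 80.62 mg/L.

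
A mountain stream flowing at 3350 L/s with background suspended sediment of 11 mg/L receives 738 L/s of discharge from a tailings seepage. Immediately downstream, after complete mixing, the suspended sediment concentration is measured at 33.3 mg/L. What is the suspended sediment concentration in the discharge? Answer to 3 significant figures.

135 mg/L

Mass balance: 3350·11.00 + 738.0·Cₑ = 4088·33.30
→ Cₑ = (4088·33.30 − 3350·11.00) / 738.0 = 134.5 mg/L.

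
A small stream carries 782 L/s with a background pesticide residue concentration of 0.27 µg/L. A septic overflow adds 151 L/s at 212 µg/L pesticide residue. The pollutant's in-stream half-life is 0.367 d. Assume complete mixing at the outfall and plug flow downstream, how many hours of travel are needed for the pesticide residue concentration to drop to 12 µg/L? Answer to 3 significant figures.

Flow-weighted average: C = (782.0·0.2700 + 151.0·212.0) / 933.0 = 32220/933.0 = 34.54 µg/L.
Half-life 0.367 d → k = ln 2 / 0.367 = 1.889 d⁻¹.
34.54·exp(−k·t) = 12 → t = ln(34.54/12)/k = 48360 s = 13.43 h.

13.4 h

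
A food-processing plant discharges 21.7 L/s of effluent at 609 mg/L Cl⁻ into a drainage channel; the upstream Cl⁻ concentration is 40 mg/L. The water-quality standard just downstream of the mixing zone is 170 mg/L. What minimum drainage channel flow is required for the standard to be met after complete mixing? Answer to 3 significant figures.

Set C_mix = 170: (Q·40.00 + 21.70·609.0) / (Q + 21.70) = 170
→ Q = 21.70·(609.0 − 170)/(170 − 40.00) = 73.28 L/s.

73.3 L/s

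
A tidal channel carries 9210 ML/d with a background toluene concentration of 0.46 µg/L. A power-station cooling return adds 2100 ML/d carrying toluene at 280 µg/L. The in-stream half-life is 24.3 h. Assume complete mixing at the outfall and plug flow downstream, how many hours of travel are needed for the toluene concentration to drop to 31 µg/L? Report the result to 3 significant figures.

18.4 h

After mixing, C = (9210·0.4600 + 2100·280.0) / 11310 = 592200/11310 = 52.36 µg/L.
Half-life 24.3 h → k = ln 2 / 24.3 = 0.02852 h⁻¹ = 0.6846 d⁻¹.
52.36·exp(−k·t) = 31 → t = ln(52.36/31)/k = 66160 s = 18.38 h.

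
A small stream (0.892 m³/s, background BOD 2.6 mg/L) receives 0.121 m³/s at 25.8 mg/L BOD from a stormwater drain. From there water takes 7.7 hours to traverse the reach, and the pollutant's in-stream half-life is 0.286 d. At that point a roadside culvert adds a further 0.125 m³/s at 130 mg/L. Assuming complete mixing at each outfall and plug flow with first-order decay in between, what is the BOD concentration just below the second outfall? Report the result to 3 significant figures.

16.5 mg/L

Flow-weighted average: C = (0.8920·2.600 + 0.1210·25.80) / 1.013 = 5.441/1.013 = 5.371 mg/L; combined flow 1.013 m³/s.
Half-life 0.286 d → k = ln 2 / 0.286 = 2.424 d⁻¹.
Decay over the reach: 5.371·exp(−kt) = 5.371·0.4595 = 2.468 mg/L.
Second outfall: C = (1.013·2.468 + 0.1250·130.0)/1.138 = 16.48 mg/L.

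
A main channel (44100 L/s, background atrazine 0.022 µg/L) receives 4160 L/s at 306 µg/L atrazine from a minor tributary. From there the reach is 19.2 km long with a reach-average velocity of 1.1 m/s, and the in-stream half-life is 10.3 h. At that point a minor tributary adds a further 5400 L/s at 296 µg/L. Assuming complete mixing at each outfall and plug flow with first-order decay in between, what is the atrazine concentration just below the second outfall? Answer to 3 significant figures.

46.9 µg/L

Flow-weighted average: C = (44100·0.02200 + 4160·306.0) / 48260 = 1274000/48260 = 26.40 µg/L; combined flow 48260 L/s.
Travel time t = 19.2·1000 / 1.1 = 17450 s = 4.848 h.
Half-life 10.3 h → k = ln 2 / 10.3 = 0.06730 h⁻¹ = 1.615 d⁻¹.
Decay over the reach: 26.40·exp(−kt) = 26.40·0.7216 = 19.05 µg/L.
At the second outfall, C = (48260·19.05 + 5400·296.0) / (48260 + 5400) = 46.92 µg/L.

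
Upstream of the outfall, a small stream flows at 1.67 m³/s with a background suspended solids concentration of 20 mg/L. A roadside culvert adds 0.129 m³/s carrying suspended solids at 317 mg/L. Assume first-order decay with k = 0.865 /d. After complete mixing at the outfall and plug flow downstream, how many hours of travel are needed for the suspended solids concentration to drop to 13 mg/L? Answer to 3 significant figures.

32.1 h

Conservation of mass: C = (1.670·20.00 + 0.1290·317.0) / 1.799 = 74.29/1.799 = 41.30 mg/L.
41.30·exp(−k·t) = 13 → t = ln(41.30/13)/k = 115500 s = 32.07 h.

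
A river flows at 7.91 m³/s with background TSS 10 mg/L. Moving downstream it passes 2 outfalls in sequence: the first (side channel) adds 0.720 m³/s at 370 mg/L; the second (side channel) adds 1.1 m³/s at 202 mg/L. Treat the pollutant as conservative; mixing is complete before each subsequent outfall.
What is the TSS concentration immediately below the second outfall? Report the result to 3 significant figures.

Outfall 1: combined Q = 8.630 m³/s; C = (7.910·10.00 + 0.7200·370.0)/8.630 = 40.03 mg/L.
Outfall 2: combined Q = 9.730 m³/s; C = (8.630·40.03 + 1.100·202.0)/9.730 = 58.35 mg/L.

58.3 mg/L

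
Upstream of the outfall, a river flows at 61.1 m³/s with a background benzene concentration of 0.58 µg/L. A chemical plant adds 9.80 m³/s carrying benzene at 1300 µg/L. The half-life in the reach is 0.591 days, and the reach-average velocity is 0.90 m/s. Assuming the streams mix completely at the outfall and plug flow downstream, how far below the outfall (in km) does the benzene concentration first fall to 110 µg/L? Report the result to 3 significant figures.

Conservation of mass: C = (61.10·0.5800 + 9.800·1300) / 70.90 = 12780/70.90 = 180.2 µg/L.
Half-life 0.591 d → k = ln 2 / 0.591 = 1.173 d⁻¹.
Set 180.2·exp(−k·t) = 110 → t = ln(180.2/110)/k = 36360 s = 10.10 h.
Distance = v·t = 0.90·36360 = 32720 m = 32.72 km.

32.7 km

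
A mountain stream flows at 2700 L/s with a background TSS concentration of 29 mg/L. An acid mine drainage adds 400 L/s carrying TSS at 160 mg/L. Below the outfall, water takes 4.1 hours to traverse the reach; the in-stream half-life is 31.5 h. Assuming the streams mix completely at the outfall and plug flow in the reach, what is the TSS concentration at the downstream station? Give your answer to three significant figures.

Mass balance: C = (2700·29.00 + 400.0·160.0) / 3100 = 142300/3100 = 45.90 mg/L.
Half-life 31.5 h → k = ln 2 / 31.5 = 0.02200 h⁻¹ = 0.5281 d⁻¹.
First-order decay: C = 45.90·exp(−k·t) = 45.90·0.9137 = 41.94 mg/L.

41.9 mg/L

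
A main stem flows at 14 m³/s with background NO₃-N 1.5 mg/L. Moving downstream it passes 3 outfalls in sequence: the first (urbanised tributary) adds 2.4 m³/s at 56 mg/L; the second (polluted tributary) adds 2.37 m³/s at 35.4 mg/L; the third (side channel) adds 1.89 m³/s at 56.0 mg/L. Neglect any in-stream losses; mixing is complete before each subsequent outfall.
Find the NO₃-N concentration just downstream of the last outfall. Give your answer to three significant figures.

Below outfall 1: Q → 16.40 m³/s, C = (14.00·1.500 + 2.400·56.00)/16.40 = 9.476 mg/L.
Below outfall 2: Q → 18.77 m³/s, C = (16.40·9.476 + 2.370·35.40)/18.77 = 12.75 mg/L.
Below outfall 3: Q → 20.66 m³/s, C = (18.77·12.75 + 1.890·56.00)/20.66 = 16.71 mg/L.

16.7 mg/L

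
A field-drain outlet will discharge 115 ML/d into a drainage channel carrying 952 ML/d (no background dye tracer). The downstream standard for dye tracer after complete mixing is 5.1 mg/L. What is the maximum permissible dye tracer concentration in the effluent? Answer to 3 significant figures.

47.3 mg/L

At the limit, (Qr·Cr + Qe·Cₑ)/(Qr + Qe) = 5.1:
Cₑ = (1067·5.1 − 952.0·0) / 115.0 = 47.32 mg/L.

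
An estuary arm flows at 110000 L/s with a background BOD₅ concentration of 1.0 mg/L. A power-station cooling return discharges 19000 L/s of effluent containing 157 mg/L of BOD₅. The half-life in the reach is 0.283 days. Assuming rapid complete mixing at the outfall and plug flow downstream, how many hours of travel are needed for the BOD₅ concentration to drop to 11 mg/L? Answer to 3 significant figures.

7.64 h

Mixed concentration C = ΣQC/ΣQ = (110000·1.000 + 19000·157.0) / 129000 = 3093000/129000 = 23.98 mg/L.
Half-life 0.283 d → k = ln 2 / 0.283 = 2.449 d⁻¹.
23.98·exp(−k·t) = 11 → t = ln(23.98/11)/k = 27490 s = 7.635 h.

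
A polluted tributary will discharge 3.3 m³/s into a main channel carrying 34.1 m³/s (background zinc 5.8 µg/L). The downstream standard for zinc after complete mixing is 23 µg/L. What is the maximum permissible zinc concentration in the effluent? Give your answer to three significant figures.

201 µg/L

At the limit, (Qr·Cr + Qe·Cₑ)/(Qr + Qe) = 23:
Cₑ = (37.40·23 − 34.10·5.800) / 3.300 = 200.7 µg/L.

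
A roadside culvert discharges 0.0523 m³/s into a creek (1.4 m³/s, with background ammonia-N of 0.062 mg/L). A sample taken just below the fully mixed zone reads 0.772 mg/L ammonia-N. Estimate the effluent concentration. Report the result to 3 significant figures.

19.8 mg/L

Mass balance: 1.400·0.06200 + 0.05230·Cₑ = 1.452·0.7720
→ Cₑ = (1.452·0.7720 − 1.400·0.06200) / 0.05230 = 19.78 mg/L.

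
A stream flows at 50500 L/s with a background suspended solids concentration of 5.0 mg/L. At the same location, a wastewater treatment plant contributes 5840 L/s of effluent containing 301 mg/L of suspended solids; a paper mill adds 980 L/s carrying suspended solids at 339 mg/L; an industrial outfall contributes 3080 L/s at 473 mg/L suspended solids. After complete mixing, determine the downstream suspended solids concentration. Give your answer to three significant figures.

62.9 mg/L

Conservation of mass: C = (50500·5.000 + 5840·301.0 + 980.0·339.0 + 3080·473.0) / 60400 = 3799000/60400 = 62.90 mg/L.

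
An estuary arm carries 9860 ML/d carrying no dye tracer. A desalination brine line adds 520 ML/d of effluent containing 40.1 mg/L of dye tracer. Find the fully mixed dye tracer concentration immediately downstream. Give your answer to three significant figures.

Flow-weighted average: C = (9860·0 + 520.0·40.10) / 10380 = 20850/10380 = 2.009 mg/L.

2.01 mg/L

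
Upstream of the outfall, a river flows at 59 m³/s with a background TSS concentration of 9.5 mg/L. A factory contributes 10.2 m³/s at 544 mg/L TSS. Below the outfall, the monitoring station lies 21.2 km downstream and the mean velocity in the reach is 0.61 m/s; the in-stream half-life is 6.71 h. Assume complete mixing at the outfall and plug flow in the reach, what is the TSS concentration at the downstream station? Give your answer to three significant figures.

32.6 mg/L

Mixed concentration C = ΣQC/ΣQ = (59.00·9.500 + 10.20·544.0) / 69.20 = 6109/69.20 = 88.28 mg/L.
Travel time t = 21.2·1000 / 0.61 = 34750 s = 9.654 h.
Half-life 6.71 h → k = ln 2 / 6.71 = 0.1033 h⁻¹ = 2.479 d⁻¹.
After decay, C = 88.28 × e^(−kt) = 88.28 × 0.3689 = 32.57 mg/L.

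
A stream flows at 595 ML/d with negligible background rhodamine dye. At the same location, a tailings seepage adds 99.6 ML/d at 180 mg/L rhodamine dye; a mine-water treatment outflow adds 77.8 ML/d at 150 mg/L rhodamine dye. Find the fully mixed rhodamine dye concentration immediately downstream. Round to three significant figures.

After mixing, C = (595.0·0 + 99.60·180.0 + 77.80·150.0) / 772.4 = 29600/772.4 = 38.32 mg/L.

38.3 mg/L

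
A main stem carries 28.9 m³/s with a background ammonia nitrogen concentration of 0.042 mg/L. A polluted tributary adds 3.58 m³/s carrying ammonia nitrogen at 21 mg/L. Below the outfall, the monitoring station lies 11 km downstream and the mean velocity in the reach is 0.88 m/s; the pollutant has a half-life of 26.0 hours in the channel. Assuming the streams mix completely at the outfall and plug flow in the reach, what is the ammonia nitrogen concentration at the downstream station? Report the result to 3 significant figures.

2.14 mg/L

Mixed concentration C = ΣQC/ΣQ = (28.90·0.04200 + 3.580·21.00) / 32.48 = 76.39/32.48 = 2.352 mg/L.
Travel time t = 11·1000 / 0.88 = 12500 s = 3.472 h.
Half-life 26.0 h → k = ln 2 / 26.0 = 0.02666 h⁻¹ = 0.6398 d⁻¹.
After decay, C = 2.352 × e^(−kt) = 2.352 × 0.9116 = 2.144 mg/L.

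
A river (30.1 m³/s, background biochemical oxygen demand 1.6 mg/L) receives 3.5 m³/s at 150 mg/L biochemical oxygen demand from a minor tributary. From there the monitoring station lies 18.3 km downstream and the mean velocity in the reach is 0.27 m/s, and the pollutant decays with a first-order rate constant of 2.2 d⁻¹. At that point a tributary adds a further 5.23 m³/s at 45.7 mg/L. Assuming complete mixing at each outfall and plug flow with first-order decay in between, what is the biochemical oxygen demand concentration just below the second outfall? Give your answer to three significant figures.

Conservation of mass: C = (30.10·1.600 + 3.500·150.0) / 33.60 = 573.2/33.60 = 17.06 mg/L; combined flow 33.60 m³/s.
Travel time t = 18.3·1000 / 0.27 = 67780 s = 18.83 h.
Applying C = C₀e^(−kt): 17.06 × 0.1780 = 3.037 mg/L.
Second outfall: C = (33.60·3.037 + 5.230·45.70)/38.83 = 8.783 mg/L.

8.78 mg/L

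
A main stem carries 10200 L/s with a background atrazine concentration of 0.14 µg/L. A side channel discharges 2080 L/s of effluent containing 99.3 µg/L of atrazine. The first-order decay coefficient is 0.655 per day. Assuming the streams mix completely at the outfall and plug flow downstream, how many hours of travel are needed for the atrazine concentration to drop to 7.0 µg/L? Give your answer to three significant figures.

Mass balance: C = (10200·0.1400 + 2080·99.30) / 12280 = 208000/12280 = 16.94 µg/L.
16.94·exp(−k·t) = 7.0 → t = ln(16.94/7.0)/k = 116500 s = 32.37 h.

32.4 h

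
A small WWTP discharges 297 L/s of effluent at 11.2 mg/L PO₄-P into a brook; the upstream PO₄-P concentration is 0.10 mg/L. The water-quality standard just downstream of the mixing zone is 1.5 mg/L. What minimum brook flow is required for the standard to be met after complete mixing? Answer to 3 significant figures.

2060 L/s

Set C_mix = 1.5: (Q·0.1000 + 297.0·11.20) / (Q + 297.0) = 1.5
→ Q = 297.0·(11.20 − 1.5)/(1.5 − 0.1000) = 2058 L/s.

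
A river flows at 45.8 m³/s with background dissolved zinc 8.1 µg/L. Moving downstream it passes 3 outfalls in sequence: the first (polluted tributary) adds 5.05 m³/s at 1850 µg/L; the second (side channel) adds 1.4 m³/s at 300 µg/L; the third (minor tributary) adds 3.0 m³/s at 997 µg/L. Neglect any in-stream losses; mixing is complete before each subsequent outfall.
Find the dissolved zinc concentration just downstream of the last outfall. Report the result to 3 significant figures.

Outfall 1: combined Q = 50.85 m³/s; C = (45.80·8.100 + 5.050·1850)/50.85 = 191.0 µg/L.
Outfall 2: combined Q = 52.25 m³/s; C = (50.85·191.0 + 1.400·300.0)/52.25 = 193.9 µg/L.
Outfall 3: combined Q = 55.25 m³/s; C = (52.25·193.9 + 3.000·997.0)/55.25 = 237.5 µg/L.

238 µg/L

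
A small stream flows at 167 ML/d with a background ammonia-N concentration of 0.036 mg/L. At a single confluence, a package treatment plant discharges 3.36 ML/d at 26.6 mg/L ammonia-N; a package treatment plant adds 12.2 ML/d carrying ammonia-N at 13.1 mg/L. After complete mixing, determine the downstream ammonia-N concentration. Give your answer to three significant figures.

1.40 mg/L

Mass balance: C = (167.0·0.03600 + 3.360·26.60 + 12.20·13.10) / 182.6 = 255.2/182.6 = 1.398 mg/L.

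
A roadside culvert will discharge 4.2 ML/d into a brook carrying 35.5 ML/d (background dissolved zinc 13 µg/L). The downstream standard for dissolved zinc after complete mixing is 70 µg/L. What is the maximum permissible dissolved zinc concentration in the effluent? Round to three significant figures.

At the limit, (Qr·Cr + Qe·Cₑ)/(Qr + Qe) = 70:
Cₑ = (39.70·70 − 35.50·13.00) / 4.200 = 551.8 µg/L.

552 µg/L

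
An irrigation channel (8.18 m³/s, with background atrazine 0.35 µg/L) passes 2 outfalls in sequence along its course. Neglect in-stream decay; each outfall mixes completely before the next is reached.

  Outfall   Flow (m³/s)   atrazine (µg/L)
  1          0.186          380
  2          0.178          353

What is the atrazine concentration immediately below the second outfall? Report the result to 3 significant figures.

16.0 µg/L

Below outfall 1: Q → 8.366 m³/s, C = (8.180·0.3500 + 0.1860·380.0)/8.366 = 8.791 µg/L.
Below outfall 2: Q → 8.544 m³/s, C = (8.366·8.791 + 0.1780·353.0)/8.544 = 15.96 µg/L.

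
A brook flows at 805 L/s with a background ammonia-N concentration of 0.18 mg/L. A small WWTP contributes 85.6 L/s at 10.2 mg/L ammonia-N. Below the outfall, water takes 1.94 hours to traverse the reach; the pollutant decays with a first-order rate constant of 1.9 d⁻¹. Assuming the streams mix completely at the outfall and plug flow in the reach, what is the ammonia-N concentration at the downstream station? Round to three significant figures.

Mass balance: C = (805.0·0.1800 + 85.60·10.20) / 890.6 = 1018/890.6 = 1.143 mg/L.
First-order decay: C = 1.143·exp(−k·t) = 1.143·0.8576 = 0.9803 mg/L.

0.980 mg/L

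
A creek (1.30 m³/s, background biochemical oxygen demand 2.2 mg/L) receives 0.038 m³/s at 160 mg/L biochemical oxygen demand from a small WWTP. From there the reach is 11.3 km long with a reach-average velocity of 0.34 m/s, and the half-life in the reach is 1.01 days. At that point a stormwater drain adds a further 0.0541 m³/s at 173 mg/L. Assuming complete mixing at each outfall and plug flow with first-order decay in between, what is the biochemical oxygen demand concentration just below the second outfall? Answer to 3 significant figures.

Mass balance: C = (1.300·2.200 + 0.03800·160.0) / 1.338 = 8.940/1.338 = 6.682 mg/L; combined flow 1.338 m³/s.
Travel time t = 11.3·1000 / 0.34 = 33240 s = 9.232 h.
Half-life 1.01 d → k = ln 2 / 1.01 = 0.6863 d⁻¹.
Decay over the reach: 6.682·exp(−kt) = 6.682·0.7680 = 5.131 mg/L.
At the second outfall, C = (1.338·5.131 + 0.05410·173.0) / (1.338 + 0.05410) = 11.66 mg/L.

11.7 mg/L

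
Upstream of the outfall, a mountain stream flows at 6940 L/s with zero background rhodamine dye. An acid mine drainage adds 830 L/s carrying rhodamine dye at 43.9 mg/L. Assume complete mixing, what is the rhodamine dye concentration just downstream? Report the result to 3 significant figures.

Flow-weighted average: C = (6940·0 + 830.0·43.90) / 7770 = 36440/7770 = 4.689 mg/L.

4.69 mg/L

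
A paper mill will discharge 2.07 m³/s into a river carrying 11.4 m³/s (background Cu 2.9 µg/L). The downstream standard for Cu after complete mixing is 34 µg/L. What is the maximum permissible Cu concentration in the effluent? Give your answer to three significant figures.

205 µg/L

At the limit, (Qr·Cr + Qe·Cₑ)/(Qr + Qe) = 34:
Cₑ = (13.47·34 − 11.40·2.900) / 2.070 = 205.3 µg/L.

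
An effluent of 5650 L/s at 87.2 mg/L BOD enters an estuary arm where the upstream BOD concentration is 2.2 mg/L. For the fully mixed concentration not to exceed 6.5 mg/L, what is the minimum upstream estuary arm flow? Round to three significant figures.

106000 L/s

Set C_mix = 6.5: (Q·2.200 + 5650·87.20) / (Q + 5650) = 6.5
→ Q = 5650·(87.20 − 6.5)/(6.5 − 2.200) = 106000 L/s.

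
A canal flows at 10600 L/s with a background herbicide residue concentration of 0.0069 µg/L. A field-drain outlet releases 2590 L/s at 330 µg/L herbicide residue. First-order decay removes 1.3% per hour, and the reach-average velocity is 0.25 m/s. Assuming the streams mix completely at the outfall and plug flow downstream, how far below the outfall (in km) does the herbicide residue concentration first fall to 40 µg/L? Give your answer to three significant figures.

After mixing, C = (10600·0.006900 + 2590·330.0) / 13190 = 854800/13190 = 64.80 µg/L.
1.3%/h lost → k = −ln(1 − 0.013) = 0.01309 h⁻¹.
Set 64.80·exp(−k·t) = 40 → t = ln(64.80/40)/k = 132700 s = 36.87 h.
Distance = v·t = 0.25·132700 = 33190 m = 33.19 km.

33.2 km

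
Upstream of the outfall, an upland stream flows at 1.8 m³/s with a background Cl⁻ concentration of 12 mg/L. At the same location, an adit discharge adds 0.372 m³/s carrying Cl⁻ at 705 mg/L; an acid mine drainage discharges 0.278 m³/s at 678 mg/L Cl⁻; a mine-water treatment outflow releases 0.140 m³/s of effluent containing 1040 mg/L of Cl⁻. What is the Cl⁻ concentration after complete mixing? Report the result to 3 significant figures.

Mass balance: C = (1.800·12.00 + 0.3720·705.0 + 0.2780·678.0 + 0.1400·1040) / 2.590 = 617.9/2.590 = 238.6 mg/L.

239 mg/L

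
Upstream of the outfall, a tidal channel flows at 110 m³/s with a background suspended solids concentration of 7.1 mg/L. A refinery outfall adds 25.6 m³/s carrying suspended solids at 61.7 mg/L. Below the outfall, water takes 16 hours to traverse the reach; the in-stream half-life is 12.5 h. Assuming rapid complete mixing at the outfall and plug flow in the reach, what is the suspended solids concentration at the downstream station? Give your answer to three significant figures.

7.17 mg/L

Mass balance: C = (110.0·7.100 + 25.60·61.70) / 135.6 = 2361/135.6 = 17.41 mg/L.
Half-life 12.5 h → k = ln 2 / 12.5 = 0.05545 h⁻¹ = 1.331 d⁻¹.
Decay over the reach: 17.41·exp(−kt) = 17.41·0.4118 = 7.169 mg/L.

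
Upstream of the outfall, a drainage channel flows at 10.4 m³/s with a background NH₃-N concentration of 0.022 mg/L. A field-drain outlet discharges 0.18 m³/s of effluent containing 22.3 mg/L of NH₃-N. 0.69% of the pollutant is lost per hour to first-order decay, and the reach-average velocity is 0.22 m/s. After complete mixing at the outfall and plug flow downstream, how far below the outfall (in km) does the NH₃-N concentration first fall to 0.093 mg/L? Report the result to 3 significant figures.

Mixed concentration C = ΣQC/ΣQ = (10.40·0.02200 + 0.1800·22.30) / 10.58 = 4.243/10.58 = 0.4010 mg/L.
0.69%/h lost → k = −ln(1 − 0.0069) = 0.006924 h⁻¹.
Set 0.4010·exp(−k·t) = 0.093 → t = ln(0.4010/0.093)/k = 759800 s = 211.1 h.
Distance = v·t = 0.22·759800 = 167200 m = 167.2 km.

167 km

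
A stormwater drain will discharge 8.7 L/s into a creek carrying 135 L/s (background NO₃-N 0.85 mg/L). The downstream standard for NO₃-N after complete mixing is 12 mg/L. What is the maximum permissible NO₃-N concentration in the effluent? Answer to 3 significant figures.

185 mg/L

At the limit, (Qr·Cr + Qe·Cₑ)/(Qr + Qe) = 12:
Cₑ = (143.7·12 − 135.0·0.8500) / 8.700 = 185.0 mg/L.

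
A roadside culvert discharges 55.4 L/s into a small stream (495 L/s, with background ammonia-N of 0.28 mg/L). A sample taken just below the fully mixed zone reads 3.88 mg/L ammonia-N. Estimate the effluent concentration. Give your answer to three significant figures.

Mass balance: 495.0·0.2800 + 55.40·Cₑ = 550.4·3.880
→ Cₑ = (550.4·3.880 − 495.0·0.2800) / 55.40 = 36.05 mg/L.

36.0 mg/L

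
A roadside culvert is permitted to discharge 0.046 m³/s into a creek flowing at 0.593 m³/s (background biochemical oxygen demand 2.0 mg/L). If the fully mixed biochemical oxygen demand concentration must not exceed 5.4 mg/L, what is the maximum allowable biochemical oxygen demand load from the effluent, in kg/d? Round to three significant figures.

196 kg/d

Mass balance at the limit: 0.5930·2.000 + 0.04600·Cₑ = 0.6390·5.4 → Cₑ = 49.23 mg/L.
Load = 0.04600 m³/s × 49.23 g/m³ × 86 400 s/d = 195.7 kg/d.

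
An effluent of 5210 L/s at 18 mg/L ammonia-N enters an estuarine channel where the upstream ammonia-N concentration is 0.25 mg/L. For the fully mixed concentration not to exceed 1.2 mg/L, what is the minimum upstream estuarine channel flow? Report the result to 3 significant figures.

92100 L/s

Set C_mix = 1.2: (Q·0.2500 + 5210·18.00) / (Q + 5210) = 1.2
→ Q = 5210·(18.00 − 1.2)/(1.2 − 0.2500) = 92130 L/s.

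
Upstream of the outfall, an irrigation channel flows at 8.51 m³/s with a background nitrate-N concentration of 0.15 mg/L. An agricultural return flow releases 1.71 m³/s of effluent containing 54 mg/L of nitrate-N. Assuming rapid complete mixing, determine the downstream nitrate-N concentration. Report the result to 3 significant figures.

9.16 mg/L

Mixed concentration C = ΣQC/ΣQ = (8.510·0.1500 + 1.710·54.00) / 10.22 = 93.62/10.22 = 9.160 mg/L.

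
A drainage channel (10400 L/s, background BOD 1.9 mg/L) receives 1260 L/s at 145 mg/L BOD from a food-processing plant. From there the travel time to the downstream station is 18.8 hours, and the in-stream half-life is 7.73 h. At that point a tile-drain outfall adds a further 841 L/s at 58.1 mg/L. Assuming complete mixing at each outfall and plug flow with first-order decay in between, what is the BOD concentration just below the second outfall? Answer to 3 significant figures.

6.91 mg/L

After mixing, C = (10400·1.900 + 1260·145.0) / 11660 = 202500/11660 = 17.36 mg/L; combined flow 11660 L/s.
Half-life 7.73 h → k = ln 2 / 7.73 = 0.08967 h⁻¹ = 2.152 d⁻¹.
Decay over the reach: 17.36·exp(−kt) = 17.36·0.1853 = 3.217 mg/L.
At the second outfall, C = (11660·3.217 + 841.0·58.10) / (11660 + 841.0) = 6.910 mg/L.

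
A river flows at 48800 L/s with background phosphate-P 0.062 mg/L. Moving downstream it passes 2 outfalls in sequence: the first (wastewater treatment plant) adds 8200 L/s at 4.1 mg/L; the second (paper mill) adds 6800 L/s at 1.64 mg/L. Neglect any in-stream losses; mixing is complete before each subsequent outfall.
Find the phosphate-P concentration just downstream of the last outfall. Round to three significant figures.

0.749 mg/L

After outfall 1: Q = 48800 + 8200 = 57000 L/s; C = (48800·0.06200 + 8200·4.100)/57000 = 0.6429 mg/L.
After outfall 2: Q = 57000 + 6800 = 63800 L/s; C = (57000·0.6429 + 6800·1.640)/63800 = 0.7492 mg/L.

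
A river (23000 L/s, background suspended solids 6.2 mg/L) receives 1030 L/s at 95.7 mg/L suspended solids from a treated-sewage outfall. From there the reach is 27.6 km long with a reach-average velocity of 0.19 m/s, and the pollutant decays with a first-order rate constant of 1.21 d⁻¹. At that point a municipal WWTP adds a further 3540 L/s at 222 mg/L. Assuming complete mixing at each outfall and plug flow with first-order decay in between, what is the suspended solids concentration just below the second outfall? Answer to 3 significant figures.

Mass balance: C = (23000·6.200 + 1030·95.70) / 24030 = 241200/24030 = 10.04 mg/L; combined flow 24030 L/s.
Travel time t = 27.6·1000 / 0.19 = 145300 s = 40.35 h.
Decay over the reach: 10.04·exp(−kt) = 10.04·0.1308 = 1.312 mg/L.
At the second outfall, C = (24030·1.312 + 3540·222.0) / (24030 + 3540) = 29.65 mg/L.

29.6 mg/L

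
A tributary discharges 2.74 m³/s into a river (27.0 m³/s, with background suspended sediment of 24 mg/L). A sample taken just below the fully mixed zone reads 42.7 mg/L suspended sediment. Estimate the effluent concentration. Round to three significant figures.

227 mg/L

Mass balance: 27.00·24.00 + 2.740·Cₑ = 29.74·42.70
→ Cₑ = (29.74·42.70 − 27.00·24.00) / 2.740 = 227.0 mg/L.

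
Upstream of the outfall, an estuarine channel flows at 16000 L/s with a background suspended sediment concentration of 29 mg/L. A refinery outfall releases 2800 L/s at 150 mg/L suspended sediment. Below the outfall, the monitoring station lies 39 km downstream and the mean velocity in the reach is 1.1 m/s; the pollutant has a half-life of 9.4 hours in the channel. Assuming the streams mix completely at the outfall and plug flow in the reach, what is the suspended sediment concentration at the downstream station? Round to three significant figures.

Conservation of mass: C = (16000·29.00 + 2800·150.0) / 18800 = 884000/18800 = 47.02 mg/L.
Travel time t = 39·1000 / 1.1 = 35450 s = 9.848 h.
Half-life 9.4 h → k = ln 2 / 9.4 = 0.07374 h⁻¹ = 1.770 d⁻¹.
Decay over the reach: 47.02·exp(−kt) = 47.02·0.4837 = 22.75 mg/L.

22.7 mg/L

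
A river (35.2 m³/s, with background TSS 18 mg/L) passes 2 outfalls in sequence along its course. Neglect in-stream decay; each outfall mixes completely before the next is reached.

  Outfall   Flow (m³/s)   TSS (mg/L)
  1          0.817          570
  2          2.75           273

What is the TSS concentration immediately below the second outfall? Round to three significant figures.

After outfall 1: Q = 35.20 + 0.8170 = 36.02 m³/s; C = (35.20·18.00 + 0.8170·570.0)/36.02 = 30.52 mg/L.
After outfall 2: Q = 36.02 + 2.750 = 38.77 m³/s; C = (36.02·30.52 + 2.750·273.0)/38.77 = 47.72 mg/L.

47.7 mg/L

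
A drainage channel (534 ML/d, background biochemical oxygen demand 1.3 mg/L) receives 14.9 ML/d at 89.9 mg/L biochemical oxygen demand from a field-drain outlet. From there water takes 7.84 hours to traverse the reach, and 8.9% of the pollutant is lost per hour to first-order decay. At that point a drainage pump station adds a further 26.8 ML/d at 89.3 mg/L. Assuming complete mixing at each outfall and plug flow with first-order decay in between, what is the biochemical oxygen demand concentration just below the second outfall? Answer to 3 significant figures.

5.86 mg/L

Flow-weighted average: C = (534.0·1.300 + 14.90·89.90) / 548.9 = 2034/548.9 = 3.705 mg/L; combined flow 548.9 ML/d.
8.9%/h lost → k = −ln(1 − 0.089) = 0.09321 h⁻¹.
Decay over the reach: 3.705·exp(−kt) = 3.705·0.4815 = 1.784 mg/L.
At the second outfall, C = (548.9·1.784 + 26.80·89.30) / (548.9 + 26.80) = 5.858 mg/L.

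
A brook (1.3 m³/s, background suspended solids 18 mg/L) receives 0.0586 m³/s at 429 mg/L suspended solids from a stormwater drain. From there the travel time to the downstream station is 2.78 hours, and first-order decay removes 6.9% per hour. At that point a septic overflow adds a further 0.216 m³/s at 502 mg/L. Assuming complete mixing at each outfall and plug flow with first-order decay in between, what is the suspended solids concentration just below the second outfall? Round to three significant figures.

94.1 mg/L

Mass balance: C = (1.300·18.00 + 0.05860·429.0) / 1.359 = 48.54/1.359 = 35.73 mg/L; combined flow 1.359 m³/s.
6.9%/h lost → k = −ln(1 − 0.069) = 0.07150 h⁻¹.
First-order decay: C = 35.73·exp(−k·t) = 35.73·0.8197 = 29.29 mg/L.
At the second outfall, C = (1.359·29.29 + 0.2160·502.0) / (1.359 + 0.2160) = 94.13 mg/L.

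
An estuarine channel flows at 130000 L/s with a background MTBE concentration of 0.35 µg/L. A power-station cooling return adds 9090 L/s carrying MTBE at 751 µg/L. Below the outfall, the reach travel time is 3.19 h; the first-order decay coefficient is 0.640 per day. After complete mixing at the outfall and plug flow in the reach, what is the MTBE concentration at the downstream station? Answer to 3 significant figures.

Mass balance: C = (130000·0.3500 + 9090·751.0) / 139100 = 6872000/139100 = 49.41 µg/L.
Applying C = C₀e^(−kt): 49.41 × 0.9185 = 45.38 µg/L.

45.4 µg/L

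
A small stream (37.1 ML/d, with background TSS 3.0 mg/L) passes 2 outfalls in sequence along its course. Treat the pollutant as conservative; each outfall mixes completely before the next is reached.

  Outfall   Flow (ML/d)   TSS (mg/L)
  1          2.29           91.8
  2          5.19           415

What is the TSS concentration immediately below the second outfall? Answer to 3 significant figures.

55.5 mg/L

Outfall 1: combined Q = 39.39 ML/d; C = (37.10·3.000 + 2.290·91.80)/39.39 = 8.163 mg/L.
Outfall 2: combined Q = 44.58 ML/d; C = (39.39·8.163 + 5.190·415.0)/44.58 = 55.53 mg/L.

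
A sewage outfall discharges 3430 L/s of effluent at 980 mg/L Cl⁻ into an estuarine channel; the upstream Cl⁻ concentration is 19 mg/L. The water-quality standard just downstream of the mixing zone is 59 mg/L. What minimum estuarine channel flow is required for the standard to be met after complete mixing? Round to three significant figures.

Set C_mix = 59: (Q·19.00 + 3430·980.0) / (Q + 3430) = 59
→ Q = 3430·(980.0 − 59)/(59 − 19.00) = 78980 L/s.

79000 L/s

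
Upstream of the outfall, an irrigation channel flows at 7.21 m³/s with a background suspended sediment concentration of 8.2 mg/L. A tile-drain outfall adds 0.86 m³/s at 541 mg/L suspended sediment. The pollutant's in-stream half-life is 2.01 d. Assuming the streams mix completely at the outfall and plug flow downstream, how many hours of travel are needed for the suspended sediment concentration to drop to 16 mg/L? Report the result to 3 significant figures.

97.5 h

Mass balance: C = (7.210·8.200 + 0.8600·541.0) / 8.070 = 524.4/8.070 = 64.98 mg/L.
Half-life 2.01 d → k = ln 2 / 2.01 = 0.3448 d⁻¹.
64.98·exp(−k·t) = 16 → t = ln(64.98/16)/k = 351100 s = 97.54 h.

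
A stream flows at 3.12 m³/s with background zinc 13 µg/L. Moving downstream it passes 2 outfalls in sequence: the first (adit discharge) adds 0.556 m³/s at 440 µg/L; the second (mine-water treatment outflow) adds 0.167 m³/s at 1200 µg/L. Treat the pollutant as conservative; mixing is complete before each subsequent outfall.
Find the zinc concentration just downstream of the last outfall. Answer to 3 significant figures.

126 µg/L

After outfall 1: Q = 3.120 + 0.5560 = 3.676 m³/s; C = (3.120·13.00 + 0.5560·440.0)/3.676 = 77.58 µg/L.
After outfall 2: Q = 3.676 + 0.1670 = 3.843 m³/s; C = (3.676·77.58 + 0.1670·1200)/3.843 = 126.4 µg/L.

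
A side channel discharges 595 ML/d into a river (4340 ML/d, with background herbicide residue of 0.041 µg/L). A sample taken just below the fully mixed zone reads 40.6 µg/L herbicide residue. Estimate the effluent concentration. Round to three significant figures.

Mass balance: 4340·0.04100 + 595.0·Cₑ = 4935·40.60
→ Cₑ = (4935·40.60 − 4340·0.04100) / 595.0 = 336.4 µg/L.

336 µg/L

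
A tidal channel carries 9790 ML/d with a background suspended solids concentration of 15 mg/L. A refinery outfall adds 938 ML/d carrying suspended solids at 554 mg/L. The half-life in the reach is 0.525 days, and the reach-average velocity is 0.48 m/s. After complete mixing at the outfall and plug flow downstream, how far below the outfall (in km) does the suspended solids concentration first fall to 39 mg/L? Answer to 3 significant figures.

Flow-weighted average: C = (9790·15.00 + 938.0·554.0) / 10730 = 666500/10730 = 62.13 mg/L.
Half-life 0.525 d → k = ln 2 / 0.525 = 1.320 d⁻¹.
Set 62.13·exp(−k·t) = 39 → t = ln(62.13/39)/k = 30470 s = 8.464 h.
Distance = v·t = 0.48·30470 = 14630 m = 14.63 km.

14.6 km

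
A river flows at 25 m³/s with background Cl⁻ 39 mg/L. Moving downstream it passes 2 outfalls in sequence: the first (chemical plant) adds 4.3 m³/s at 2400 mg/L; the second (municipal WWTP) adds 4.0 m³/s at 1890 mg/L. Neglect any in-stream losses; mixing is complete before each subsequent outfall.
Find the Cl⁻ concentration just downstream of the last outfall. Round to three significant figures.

566 mg/L

Outfall 1: combined Q = 29.30 m³/s; C = (25.00·39.00 + 4.300·2400)/29.30 = 385.5 mg/L.
Outfall 2: combined Q = 33.30 m³/s; C = (29.30·385.5 + 4.000·1890)/33.30 = 566.2 mg/L.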